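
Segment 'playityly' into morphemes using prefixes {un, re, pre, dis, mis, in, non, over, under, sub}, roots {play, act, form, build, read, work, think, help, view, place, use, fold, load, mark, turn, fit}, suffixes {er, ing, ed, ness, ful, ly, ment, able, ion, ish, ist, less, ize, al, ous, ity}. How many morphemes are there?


Segmenting 'playityly' against the inventory:
  'play' -> root (morpheme 1)
  'ity' -> suffix (morpheme 2)
  'ly' -> suffix (morpheme 3)
Total morphemes: 3

3


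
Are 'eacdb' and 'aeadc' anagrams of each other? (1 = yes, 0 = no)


Sort characters of 'eacdb': 'abcde'
Sort characters of 'aeadc': 'aacde'
Sorted forms differ -> they are NOT anagrams
Result: 0

0


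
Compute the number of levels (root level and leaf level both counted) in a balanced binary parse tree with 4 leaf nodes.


In a balanced binary tree with n leaves the deepest leaf is ceil(log2(n)) edges below the root,
so counting node levels inclusive of root and leaves gives ceil(log2(n)) + 1 levels.
log2(4) = 2.0000
ceil(2.0000) = 2
levels = 2 + 1 = 3

3


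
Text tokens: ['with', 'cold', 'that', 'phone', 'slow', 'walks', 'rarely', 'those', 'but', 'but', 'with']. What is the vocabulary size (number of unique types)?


Listing all tokens and tracking unique types:
  Token 1: 'with' -> NEW (unique so far: 1)
  Token 2: 'cold' -> NEW (unique so far: 2)
  Token 3: 'that' -> NEW (unique so far: 3)
  Token 4: 'phone' -> NEW (unique so far: 4)
  Token 5: 'slow' -> NEW (unique so far: 5)
  Token 6: 'walks' -> NEW (unique so far: 6)
  Token 7: 'rarely' -> NEW (unique so far: 7)
  Token 8: 'those' -> NEW (unique so far: 8)
  Token 9: 'but' -> NEW (unique so far: 9)
  Token 10: 'but' -> duplicate (unique so far: 9)
  Token 11: 'with' -> duplicate (unique so far: 9)
Unique types: ('but', 'cold', 'phone', 'rarely', 'slow', 'that', 'those', 'walks', 'with')
Vocabulary size: 9

9


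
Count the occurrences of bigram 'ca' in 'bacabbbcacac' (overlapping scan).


Scanning 'bacabbbcacac' for bigram 'ca':
  Position 0: 'ba' -> no
  Position 1: 'ac' -> no
  Position 2: 'ca' -> MATCH
  Position 3: 'ab' -> no
  Position 4: 'bb' -> no
  Position 5: 'bb' -> no
  Position 6: 'bc' -> no
  Position 7: 'ca' -> MATCH
  Position 8: 'ac' -> no
  Position 9: 'ca' -> MATCH
  Position 10: 'ac' -> no
Total matches: 3

3


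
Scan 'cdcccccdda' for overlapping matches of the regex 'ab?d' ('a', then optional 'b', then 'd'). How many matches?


Pattern: ab?d means 'a', then optional 'b', then 'd'.
Scanning 'cdcccccdda' position-by-position:
  Pos 0: window 'cdc' -> no
  Pos 1: window 'dcc' -> no
  Pos 2: window 'ccc' -> no
  Pos 3: window 'ccc' -> no
  Pos 4: window 'ccc' -> no
  Pos 5: window 'ccd' -> no
  Pos 6: window 'cdd' -> no
  Pos 7: window 'dda' -> no
  Pos 8: window 'da' -> no
  Pos 9: window 'a' -> no
Total matches: 0

0


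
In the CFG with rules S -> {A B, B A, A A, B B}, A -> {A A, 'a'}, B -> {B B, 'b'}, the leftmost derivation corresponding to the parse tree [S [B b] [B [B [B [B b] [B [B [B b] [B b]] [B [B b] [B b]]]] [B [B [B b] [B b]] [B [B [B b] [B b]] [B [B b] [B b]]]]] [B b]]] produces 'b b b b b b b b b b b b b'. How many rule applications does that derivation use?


Every bracketed nonterminal node [X ...] in the tree is produced by exactly one rule application.
Reading the tree off as a leftmost derivation:
  Step 1: S  =>  B B   (applied S -> B B)
  Step 2: B B  =>  b B   (applied B -> b)
  Step 3: b B  =>  b B B   (applied B -> B B)
  Step 4: b B B  =>  b B B B   (applied B -> B B)
  Step 5: b B B B  =>  b B B B B   (applied B -> B B)
  Step 6: b B B B B  =>  b b B B B   (applied B -> b)
  Step 7: b b B B B  =>  b b B B B B   (applied B -> B B)
  Step 8: b b B B B B  =>  b b B B B B B   (applied B -> B B)
  Step 9: b b B B B B B  =>  b b b B B B B   (applied B -> b)
  Step 10: b b b B B B B  =>  b b b b B B B   (applied B -> b)
  Step 11: b b b b B B B  =>  b b b b B B B B   (applied B -> B B)
  Step 12: b b b b B B B B  =>  b b b b b B B B   (applied B -> b)
  Step 13: b b b b b B B B  =>  b b b b b b B B   (applied B -> b)
  Step 14: b b b b b b B B  =>  b b b b b b B B B   (applied B -> B B)
  Step 15: b b b b b b B B B  =>  b b b b b b B B B B   (applied B -> B B)
  Step 16: b b b b b b B B B B  =>  b b b b b b b B B B   (applied B -> b)
  Step 17: b b b b b b b B B B  =>  b b b b b b b b B B   (applied B -> b)
  Step 18: b b b b b b b b B B  =>  b b b b b b b b B B B   (applied B -> B B)
  Step 19: b b b b b b b b B B B  =>  b b b b b b b b B B B B   (applied B -> B B)
  Step 20: b b b b b b b b B B B B  =>  b b b b b b b b b B B B   (applied B -> b)
  Step 21: b b b b b b b b b B B B  =>  b b b b b b b b b b B B   (applied B -> b)
  Step 22: b b b b b b b b b b B B  =>  b b b b b b b b b b B B B   (applied B -> B B)
  Step 23: b b b b b b b b b b B B B  =>  b b b b b b b b b b b B B   (applied B -> b)
  Step 24: b b b b b b b b b b b B B  =>  b b b b b b b b b b b b B   (applied B -> b)
  Step 25: b b b b b b b b b b b b B  =>  b b b b b b b b b b b b b   (applied B -> b)
Final yield: b b b b b b b b b b b b b
Total rewrite steps: 25

25


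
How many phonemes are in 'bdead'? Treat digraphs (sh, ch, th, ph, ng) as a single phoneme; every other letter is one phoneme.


Parsing 'bdead' greedily, digraphs first:
  'b' -> consonant phoneme (phonemes so far: 1)
  'd' -> consonant phoneme (phonemes so far: 2)
  'e' -> vowel phoneme (phonemes so far: 3)
  'a' -> vowel phoneme (phonemes so far: 4)
  'd' -> consonant phoneme (phonemes so far: 5)
Total phonemes: 5

5


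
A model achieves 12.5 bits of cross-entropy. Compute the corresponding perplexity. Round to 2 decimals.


Perplexity formula: PP = 2^H
H = 12.5
PP = 2^12.5
Decompose: 2^12.5 = 2^12 * 2^0.5 = 2^12 * sqrt(2)
2^12 = 4096, sqrt(2) ~ 1.4142136
PP ~ 4096 * 1.4142136 = 5792.6189056
Rounded to 2 decimals: 5792.62

5792.62


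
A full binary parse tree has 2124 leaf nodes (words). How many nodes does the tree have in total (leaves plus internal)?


Leaf nodes (terminals): 2124
Internal nodes = n - 1 = 2124 - 1 = 2123
Total = leaves + internal = 2124 + 2123 = 4247

4247


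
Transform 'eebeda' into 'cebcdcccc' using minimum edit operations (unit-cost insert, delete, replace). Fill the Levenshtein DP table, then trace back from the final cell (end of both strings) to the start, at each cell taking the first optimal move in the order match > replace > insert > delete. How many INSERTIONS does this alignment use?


Edit distance = 6. Backtracking from cell (6, 9) with preference match > replace > insert > delete,
then listing the resulting alignment 'eebeda' -> 'cebcdcccc' left to right:
  Step 1: replace e->c
  Step 2: keep 'e'
  Step 3: keep 'b'
  Step 4: replace e->c
  Step 5: keep 'd'
  Step 6: insert 'c' [insertion #1]
  Step 7: insert 'c' [insertion #2]
  Step 8: insert 'c' [insertion #3]
  Step 9: replace a->c
Total insertions: 3

3


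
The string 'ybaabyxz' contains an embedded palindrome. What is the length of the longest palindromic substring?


Scanning 'ybaabyxz' for palindromic substrings.
Substring at positions 0-5: 'ybaaby'.
Check: reverse('ybaaby') = 'ybaaby' -> palindrome confirmed.
Neighbouring characters ('-' / 'x') break symmetry, so it cannot extend further.
No longer palindromic substring exists; longest length = 6

6


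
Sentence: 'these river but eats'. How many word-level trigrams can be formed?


Word trigrams from [4] words:
  Trigram 1: (these river but)
  Trigram 2: (river but eats)
Total word trigrams: 4 - 2 = 2

2


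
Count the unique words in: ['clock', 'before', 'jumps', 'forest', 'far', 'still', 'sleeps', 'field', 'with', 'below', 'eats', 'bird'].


Listing all tokens and tracking unique types:
  Token 1: 'clock' -> NEW (unique so far: 1)
  Token 2: 'before' -> NEW (unique so far: 2)
  Token 3: 'jumps' -> NEW (unique so far: 3)
  Token 4: 'forest' -> NEW (unique so far: 4)
  Token 5: 'far' -> NEW (unique so far: 5)
  Token 6: 'still' -> NEW (unique so far: 6)
  Token 7: 'sleeps' -> NEW (unique so far: 7)
  Token 8: 'field' -> NEW (unique so far: 8)
  Token 9: 'with' -> NEW (unique so far: 9)
  Token 10: 'below' -> NEW (unique so far: 10)
  Token 11: 'eats' -> NEW (unique so far: 11)
  Token 12: 'bird' -> NEW (unique so far: 12)
Unique types: ('before', 'below', 'bird', 'clock', 'eats', 'far', 'field', 'forest', 'jumps', 'sleeps', 'still', 'with')
Vocabulary size: 12

12


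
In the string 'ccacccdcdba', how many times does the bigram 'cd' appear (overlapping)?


Scanning 'ccacccdcdba' for bigram 'cd':
  Position 0: 'cc' -> no
  Position 1: 'ca' -> no
  Position 2: 'ac' -> no
  Position 3: 'cc' -> no
  Position 4: 'cc' -> no
  Position 5: 'cd' -> MATCH
  Position 6: 'dc' -> no
  Position 7: 'cd' -> MATCH
  Position 8: 'db' -> no
  Position 9: 'ba' -> no
Total matches: 2

2


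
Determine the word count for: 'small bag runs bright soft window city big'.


Counting words by splitting on spaces:
  Word 1: 'small'
  Word 2: 'bag'
  Word 3: 'runs'
  Word 4: 'bright'
  Word 5: 'soft'
  Word 6: 'window'
  Word 7: 'city'
  Word 8: 'big'
Total words: 8

8


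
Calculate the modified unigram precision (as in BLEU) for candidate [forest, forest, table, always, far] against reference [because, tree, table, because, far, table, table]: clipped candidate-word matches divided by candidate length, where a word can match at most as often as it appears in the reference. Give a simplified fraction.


Reference word counts: {'because': 2, 'far': 1, 'table': 3, 'tree': 1}
Checking each candidate word (with clipping):
  'forest' -> not in reference -> no match (matches: 0)
  'forest' -> not in reference -> no match (matches: 0)
  'table' -> in reference (ref count 3, used 1/3) -> match (matches: 1)
  'always' -> not in reference -> no match (matches: 1)
  'far' -> in reference (ref count 1, used 1/1) -> match (matches: 2)
Clipped matches: 2, Candidate length: 5
Precision = 2/5

2/5


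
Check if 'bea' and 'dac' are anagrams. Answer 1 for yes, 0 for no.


Sort characters of 'bea': 'abe'
Sort characters of 'dac': 'acd'
Sorted forms differ -> they are NOT anagrams
Result: 0

0


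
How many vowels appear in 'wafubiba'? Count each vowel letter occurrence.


Scanning each character of 'wafubiba':
  Position 1: 'w' -> consonant (running count: 0)
  Position 2: 'a' -> vowel (running count: 1)
  Position 3: 'f' -> consonant (running count: 1)
  Position 4: 'u' -> vowel (running count: 2)
  Position 5: 'b' -> consonant (running count: 2)
  Position 6: 'i' -> vowel (running count: 3)
  Position 7: 'b' -> consonant (running count: 3)
  Position 8: 'a' -> vowel (running count: 4)
Total vowels: 4

4


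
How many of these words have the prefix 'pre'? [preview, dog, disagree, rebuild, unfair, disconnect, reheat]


Checking each word for prefix 'pre':
  'preview' -> YES, starts with 'pre' (count: 1)
  'dog' -> no (count: 1)
  'disagree' -> no (count: 1)
  'rebuild' -> no (count: 1)
  'unfair' -> no (count: 1)
  'disconnect' -> no (count: 1)
  'reheat' -> no (count: 1)
Total with prefix 'pre': 1

1


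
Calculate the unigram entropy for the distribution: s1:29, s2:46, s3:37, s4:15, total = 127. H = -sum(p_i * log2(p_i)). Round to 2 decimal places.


Computing entropy H = -sum(p_i * log2(p_i)):
  s1: p = 29/127 = 0.2283, -p*log2(p) = 0.4865
  s2: p = 46/127 = 0.3622, -p*log2(p) = 0.5307
  s3: p = 37/127 = 0.2913, -p*log2(p) = 0.5184
  s4: p = 15/127 = 0.1181, -p*log2(p) = 0.3640
H = sum of terms = 1.8996
Rounded to 2 decimals: 1.90

1.90


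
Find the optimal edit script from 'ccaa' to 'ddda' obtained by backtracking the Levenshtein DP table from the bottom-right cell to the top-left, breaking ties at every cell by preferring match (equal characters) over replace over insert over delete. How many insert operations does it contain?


Edit distance = 3. Backtracking from cell (4, 4) with preference match > replace > insert > delete,
then listing the resulting alignment 'ccaa' -> 'ddda' left to right:
  Step 1: replace c->d
  Step 2: replace c->d
  Step 3: replace a->d
  Step 4: keep 'a'
Total insertions: 0

0


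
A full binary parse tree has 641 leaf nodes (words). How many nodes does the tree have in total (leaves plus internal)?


Leaf nodes (terminals): 641
Internal nodes = n - 1 = 641 - 1 = 640
Total = leaves + internal = 641 + 640 = 1281

1281


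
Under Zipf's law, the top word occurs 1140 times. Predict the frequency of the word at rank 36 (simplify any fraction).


Zipf's law: freq(rank) = f1 / rank
f1 = 1140, rank = 36
freq = 1140 / 36
GCD(1140, 36) = 12
Simplified: 95/3

95/3


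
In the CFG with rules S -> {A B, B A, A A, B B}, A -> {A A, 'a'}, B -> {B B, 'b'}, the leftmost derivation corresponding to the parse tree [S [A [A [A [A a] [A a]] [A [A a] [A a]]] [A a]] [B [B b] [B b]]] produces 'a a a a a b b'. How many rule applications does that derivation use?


Every bracketed nonterminal node [X ...] in the tree is produced by exactly one rule application.
Reading the tree off as a leftmost derivation:
  Step 1: S  =>  A B   (applied S -> A B)
  Step 2: A B  =>  A A B   (applied A -> A A)
  Step 3: A A B  =>  A A A B   (applied A -> A A)
  Step 4: A A A B  =>  A A A A B   (applied A -> A A)
  Step 5: A A A A B  =>  a A A A B   (applied A -> a)
  Step 6: a A A A B  =>  a a A A B   (applied A -> a)
  Step 7: a a A A B  =>  a a A A A B   (applied A -> A A)
  Step 8: a a A A A B  =>  a a a A A B   (applied A -> a)
  Step 9: a a a A A B  =>  a a a a A B   (applied A -> a)
  Step 10: a a a a A B  =>  a a a a a B   (applied A -> a)
  Step 11: a a a a a B  =>  a a a a a B B   (applied B -> B B)
  Step 12: a a a a a B B  =>  a a a a a b B   (applied B -> b)
  Step 13: a a a a a b B  =>  a a a a a b b   (applied B -> b)
Final yield: a a a a a b b
Total rewrite steps: 13

13


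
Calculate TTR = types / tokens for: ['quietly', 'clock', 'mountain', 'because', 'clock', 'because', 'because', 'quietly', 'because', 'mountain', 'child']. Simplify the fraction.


Tokens: 11
Unique types: ('because', 'child', 'clock', 'mountain', 'quietly') = 5
TTR = 5/11
Already in lowest terms.

5/11


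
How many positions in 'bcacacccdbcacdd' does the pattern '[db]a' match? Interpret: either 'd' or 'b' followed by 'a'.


Pattern: [db]a means either 'd' or 'b' followed by 'a'.
Scanning 'bcacacccdbcacdd' position-by-position:
  Pos 0: window 'bc' -> no
  Pos 1: window 'ca' -> no
  Pos 2: window 'ac' -> no
  Pos 3: window 'ca' -> no
  Pos 4: window 'ac' -> no
  Pos 5: window 'cc' -> no
  Pos 6: window 'cc' -> no
  Pos 7: window 'cd' -> no
  Pos 8: window 'db' -> no
  Pos 9: window 'bc' -> no
  Pos 10: window 'ca' -> no
  Pos 11: window 'ac' -> no
  Pos 12: window 'cd' -> no
  Pos 13: window 'dd' -> no
  Pos 14: window 'd' -> no
Total matches: 0

0


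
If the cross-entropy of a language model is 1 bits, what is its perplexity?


Perplexity formula: PP = 2^H
H = 1
PP = 2^1
Steps: 2^1 = 2
PP = 2

2


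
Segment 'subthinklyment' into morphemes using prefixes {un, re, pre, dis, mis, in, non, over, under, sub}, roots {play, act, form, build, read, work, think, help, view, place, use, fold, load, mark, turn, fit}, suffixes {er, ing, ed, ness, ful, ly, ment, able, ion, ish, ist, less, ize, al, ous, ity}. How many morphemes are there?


Segmenting 'subthinklyment' against the inventory:
  'sub' -> prefix (morpheme 1)
  'think' -> root (morpheme 2)
  'ly' -> suffix (morpheme 3)
  'ment' -> suffix (morpheme 4)
Total morphemes: 4

4


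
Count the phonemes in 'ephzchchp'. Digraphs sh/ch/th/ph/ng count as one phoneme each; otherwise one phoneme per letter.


Parsing 'ephzchchp' greedily, digraphs first:
  'e' -> vowel phoneme (phonemes so far: 1)
  'ph' -> digraph (1 consonant phoneme) (phonemes so far: 2)
  'z' -> consonant phoneme (phonemes so far: 3)
  'ch' -> digraph (1 consonant phoneme) (phonemes so far: 4)
  'ch' -> digraph (1 consonant phoneme) (phonemes so far: 5)
  'p' -> consonant phoneme (phonemes so far: 6)
Total phonemes: 6

6


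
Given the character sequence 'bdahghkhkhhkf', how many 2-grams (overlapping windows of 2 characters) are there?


String 'bdahghkhkhhkf' has length L = 13.
Number of overlapping n-grams = L - n + 1
Substituting: 13 - 2 + 1 = 12

12


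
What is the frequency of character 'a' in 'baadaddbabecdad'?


Scanning 'baadaddbabecdad' for 'a':
  Position 1: 'a' -> MATCH (count: 1)
  Position 2: 'a' -> MATCH (count: 2)
  Position 4: 'a' -> MATCH (count: 3)
  Position 8: 'a' -> MATCH (count: 4)
  Position 13: 'a' -> MATCH (count: 5)
Total occurrences of 'a': 5

5


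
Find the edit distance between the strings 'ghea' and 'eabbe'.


Building DP table for s1='ghea' (len 4) and s2='eabbe' (len 5):
       e  a  b  b  e
    0  1  2  3  4  5
  g 1  1  2  3  4  5
  h 2  2  2  3  4  5
  e 3  2  3  3  4  4
  a 4  3  2  3  4  5
Edit distance = dp[4][5] = 5

5


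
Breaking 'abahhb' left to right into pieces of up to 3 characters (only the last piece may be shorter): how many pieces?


'abahhb' has 6 characters.
Chunking with max size 3:
  Chunk 1: 'aba' (positions 0-2)
  Chunk 2: 'hhb' (positions 3-5)
Total chunks: ceil(6 / 3) = 2

2


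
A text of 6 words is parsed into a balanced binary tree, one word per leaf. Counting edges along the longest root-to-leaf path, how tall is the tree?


In a balanced binary tree with n leaves the deepest leaf is ceil(log2(n)) edges below the root.
log2(6) = 2.5850
ceil(2.5850) = 3
height (edges) = 3

3


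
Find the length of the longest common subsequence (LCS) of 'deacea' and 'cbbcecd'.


DP table for LCS of 'deacea' and 'cbbcecd':
       c  b  b  c  e  c  d
    0  0  0  0  0  0  0  0
  d 0  0  0  0  0  0  0  1
  e 0  0  0  0  0  1  1  1
  a 0  0  0  0  0  1  1  1
  c 0  1  1  1  1  1  2  2
  e 0  1  1  1  1  2  2  2
  a 0  1  1  1  1  2  2  2
LCS: 'ec'
LCS length = 2

2


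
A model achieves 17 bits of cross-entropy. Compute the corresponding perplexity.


Perplexity formula: PP = 2^H
H = 17
PP = 2^17
PP = 2^17 = 131072

131072


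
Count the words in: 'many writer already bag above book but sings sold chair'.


Counting words by splitting on spaces:
  Word 1: 'many'
  Word 2: 'writer'
  Word 3: 'already'
  Word 4: 'bag'
  Word 5: 'above'
  Word 6: 'book'
  Word 7: 'but'
  Word 8: 'sings'
  Word 9: 'sold'
  Word 10: 'chair'
Total words: 10

10


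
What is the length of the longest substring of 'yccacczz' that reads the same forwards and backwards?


Scanning 'yccacczz' for palindromic substrings.
Substring at positions 1-5: 'ccacc'.
Check: reverse('ccacc') = 'ccacc' -> palindrome confirmed.
Neighbouring characters ('y' / 'z') break symmetry, so it cannot extend further.
No longer palindromic substring exists; longest length = 5

5


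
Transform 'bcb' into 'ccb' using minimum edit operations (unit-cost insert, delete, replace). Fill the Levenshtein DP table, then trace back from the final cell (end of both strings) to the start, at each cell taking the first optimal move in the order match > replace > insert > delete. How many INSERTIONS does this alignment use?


Edit distance = 1. Backtracking from cell (3, 3) with preference match > replace > insert > delete,
then listing the resulting alignment 'bcb' -> 'ccb' left to right:
  Step 1: replace b->c
  Step 2: keep 'c'
  Step 3: keep 'b'
Total insertions: 0

0


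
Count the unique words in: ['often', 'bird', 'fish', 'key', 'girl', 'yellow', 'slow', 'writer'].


Listing all tokens and tracking unique types:
  Token 1: 'often' -> NEW (unique so far: 1)
  Token 2: 'bird' -> NEW (unique so far: 2)
  Token 3: 'fish' -> NEW (unique so far: 3)
  Token 4: 'key' -> NEW (unique so far: 4)
  Token 5: 'girl' -> NEW (unique so far: 5)
  Token 6: 'yellow' -> NEW (unique so far: 6)
  Token 7: 'slow' -> NEW (unique so far: 7)
  Token 8: 'writer' -> NEW (unique so far: 8)
Unique types: ('bird', 'fish', 'girl', 'key', 'often', 'slow', 'writer', 'yellow')
Vocabulary size: 8

8


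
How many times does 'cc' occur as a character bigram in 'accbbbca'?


Scanning 'accbbbca' for bigram 'cc':
  Position 0: 'ac' -> no
  Position 1: 'cc' -> MATCH
  Position 2: 'cb' -> no
  Position 3: 'bb' -> no
  Position 4: 'bb' -> no
  Position 5: 'bc' -> no
  Position 6: 'ca' -> no
Total matches: 1

1


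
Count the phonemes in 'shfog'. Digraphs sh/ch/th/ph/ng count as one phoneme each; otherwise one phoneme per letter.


Parsing 'shfog' greedily, digraphs first:
  'sh' -> digraph (1 consonant phoneme) (phonemes so far: 1)
  'f' -> consonant phoneme (phonemes so far: 2)
  'o' -> vowel phoneme (phonemes so far: 3)
  'g' -> consonant phoneme (phonemes so far: 4)
Total phonemes: 4

4


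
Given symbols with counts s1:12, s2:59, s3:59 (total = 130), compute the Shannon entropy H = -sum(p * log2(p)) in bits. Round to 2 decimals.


Computing entropy H = -sum(p_i * log2(p_i)):
  s1: p = 12/130 = 0.0923, -p*log2(p) = 0.3173
  s2: p = 59/130 = 0.4538, -p*log2(p) = 0.5173
  s3: p = 59/130 = 0.4538, -p*log2(p) = 0.5173
H = sum of terms = 1.3519
Rounded to 2 decimals: 1.35

1.35


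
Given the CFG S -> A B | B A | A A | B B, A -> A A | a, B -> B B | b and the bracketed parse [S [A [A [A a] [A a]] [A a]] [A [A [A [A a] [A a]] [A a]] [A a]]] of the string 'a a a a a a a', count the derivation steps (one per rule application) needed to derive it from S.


Every bracketed nonterminal node [X ...] in the tree is produced by exactly one rule application.
Reading the tree off as a leftmost derivation:
  Step 1: S  =>  A A   (applied S -> A A)
  Step 2: A A  =>  A A A   (applied A -> A A)
  Step 3: A A A  =>  A A A A   (applied A -> A A)
  Step 4: A A A A  =>  a A A A   (applied A -> a)
  Step 5: a A A A  =>  a a A A   (applied A -> a)
  Step 6: a a A A  =>  a a a A   (applied A -> a)
  Step 7: a a a A  =>  a a a A A   (applied A -> A A)
  Step 8: a a a A A  =>  a a a A A A   (applied A -> A A)
  Step 9: a a a A A A  =>  a a a A A A A   (applied A -> A A)
  Step 10: a a a A A A A  =>  a a a a A A A   (applied A -> a)
  Step 11: a a a a A A A  =>  a a a a a A A   (applied A -> a)
  Step 12: a a a a a A A  =>  a a a a a a A   (applied A -> a)
  Step 13: a a a a a a A  =>  a a a a a a a   (applied A -> a)
Final yield: a a a a a a a
Total rewrite steps: 13

13


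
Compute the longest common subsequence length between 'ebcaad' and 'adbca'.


DP table for LCS of 'ebcaad' and 'adbca':
       a  d  b  c  a
    0  0  0  0  0  0
  e 0  0  0  0  0  0
  b 0  0  0  1  1  1
  c 0  0  0  1  2  2
  a 0  1  1  1  2  3
  a 0  1  1  1  2  3
  d 0  1  2  2  2  3
LCS: 'bca'
LCS length = 3

3


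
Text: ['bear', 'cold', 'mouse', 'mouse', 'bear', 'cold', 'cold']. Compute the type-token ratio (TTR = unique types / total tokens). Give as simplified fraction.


Tokens: 7
Unique types: ('bear', 'cold', 'mouse') = 3
TTR = 3/7
Already in lowest terms.

3/7


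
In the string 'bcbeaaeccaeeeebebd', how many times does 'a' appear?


Scanning 'bcbeaaeccaeeeebebd' for 'a':
  Position 4: 'a' -> MATCH (count: 1)
  Position 5: 'a' -> MATCH (count: 2)
  Position 9: 'a' -> MATCH (count: 3)
Total occurrences of 'a': 3

3


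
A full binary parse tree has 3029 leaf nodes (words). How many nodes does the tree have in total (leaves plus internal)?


Leaf nodes (terminals): 3029
Internal nodes = n - 1 = 3029 - 1 = 3028
Total = leaves + internal = 3029 + 3028 = 6057

6057


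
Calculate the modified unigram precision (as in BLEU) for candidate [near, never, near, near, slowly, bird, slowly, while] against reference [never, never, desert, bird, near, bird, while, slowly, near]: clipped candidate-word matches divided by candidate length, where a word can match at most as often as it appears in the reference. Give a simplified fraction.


Reference word counts: {'bird': 2, 'desert': 1, 'near': 2, 'never': 2, 'slowly': 1, 'while': 1}
Checking each candidate word (with clipping):
  'near' -> in reference (ref count 2, used 1/2) -> match (matches: 1)
  'never' -> in reference (ref count 2, used 1/2) -> match (matches: 2)
  'near' -> in reference (ref count 2, used 2/2) -> match (matches: 3)
  'near' -> ref count 2 already used up (2/2) -> clipped, no match (matches: 3)
  'slowly' -> in reference (ref count 1, used 1/1) -> match (matches: 4)
  'bird' -> in reference (ref count 2, used 1/2) -> match (matches: 5)
  'slowly' -> ref count 1 already used up (1/1) -> clipped, no match (matches: 5)
  'while' -> in reference (ref count 1, used 1/1) -> match (matches: 6)
Clipped matches: 6, Candidate length: 8
Precision = 6/8 = 3/4

3/4


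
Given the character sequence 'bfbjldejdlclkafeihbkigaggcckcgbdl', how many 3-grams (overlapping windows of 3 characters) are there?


String 'bfbjldejdlclkafeihbkigaggcckcgbdl' has length L = 33.
Number of overlapping n-grams = L - n + 1
Substituting: 33 - 3 + 1 = 31

31


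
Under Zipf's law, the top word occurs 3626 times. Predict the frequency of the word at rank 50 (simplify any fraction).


Zipf's law: freq(rank) = f1 / rank
f1 = 3626, rank = 50
freq = 3626 / 50
GCD(3626, 50) = 2
Simplified: 1813/25

1813/25


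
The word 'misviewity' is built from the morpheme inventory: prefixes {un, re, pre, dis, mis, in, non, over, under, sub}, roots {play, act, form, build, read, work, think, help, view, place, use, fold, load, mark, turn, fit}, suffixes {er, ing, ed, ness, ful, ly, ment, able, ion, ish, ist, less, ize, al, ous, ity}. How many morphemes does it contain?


Segmenting 'misviewity' against the inventory:
  'mis' -> prefix (morpheme 1)
  'view' -> root (morpheme 2)
  'ity' -> suffix (morpheme 3)
Total morphemes: 3

3


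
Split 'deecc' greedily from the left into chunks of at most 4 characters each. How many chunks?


'deecc' has 5 characters.
Chunking with max size 4:
  Chunk 1: 'deec' (positions 0-3)
  Chunk 2: 'c' (positions 4-4)
Total chunks: ceil(5 / 4) = 2

2


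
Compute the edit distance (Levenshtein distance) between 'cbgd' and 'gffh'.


Building DP table for s1='cbgd' (len 4) and s2='gffh' (len 4):
       g  f  f  h
    0  1  2  3  4
  c 1  1  2  3  4
  b 2  2  2  3  4
  g 3  2  3  3  4
  d 4  3  3  4  4
Edit distance = dp[4][4] = 4

4


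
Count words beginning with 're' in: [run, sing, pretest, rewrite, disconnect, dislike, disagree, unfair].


Checking each word for prefix 're':
  'run' -> no (count: 0)
  'sing' -> no (count: 0)
  'pretest' -> no (count: 0)
  'rewrite' -> YES, starts with 're' (count: 1)
  'disconnect' -> no (count: 1)
  'dislike' -> no (count: 1)
  'disagree' -> no (count: 1)
  'unfair' -> no (count: 1)
Total with prefix 're': 1

1


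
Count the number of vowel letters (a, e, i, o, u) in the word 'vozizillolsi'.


Scanning each character of 'vozizillolsi':
  Position 1: 'v' -> consonant (running count: 0)
  Position 2: 'o' -> vowel (running count: 1)
  Position 3: 'z' -> consonant (running count: 1)
  Position 4: 'i' -> vowel (running count: 2)
  Position 5: 'z' -> consonant (running count: 2)
  Position 6: 'i' -> vowel (running count: 3)
  Position 7: 'l' -> consonant (running count: 3)
  Position 8: 'l' -> consonant (running count: 3)
  Position 9: 'o' -> vowel (running count: 4)
  Position 10: 'l' -> consonant (running count: 4)
  Position 11: 's' -> consonant (running count: 4)
  Position 12: 'i' -> vowel (running count: 5)
Total vowels: 5

5


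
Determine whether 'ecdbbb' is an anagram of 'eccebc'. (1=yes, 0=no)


Sort characters of 'ecdbbb': 'bbbcde'
Sort characters of 'eccebc': 'bcccee'
Sorted forms differ -> they are NOT anagrams
Result: 0

0


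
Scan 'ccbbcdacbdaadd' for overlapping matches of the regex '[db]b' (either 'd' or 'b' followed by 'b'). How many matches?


Pattern: [db]b means either 'd' or 'b' followed by 'b'.
Scanning 'ccbbcdacbdaadd' position-by-position:
  Pos 0: window 'cc' -> no
  Pos 1: window 'cb' -> no
  Pos 2: window 'bb' -> MATCH
  Pos 3: window 'bc' -> no
  Pos 4: window 'cd' -> no
  Pos 5: window 'da' -> no
  Pos 6: window 'ac' -> no
  Pos 7: window 'cb' -> no
  Pos 8: window 'bd' -> no
  Pos 9: window 'da' -> no
  Pos 10: window 'aa' -> no
  Pos 11: window 'ad' -> no
  Pos 12: window 'dd' -> no
  Pos 13: window 'd' -> no
Total matches: 1

1


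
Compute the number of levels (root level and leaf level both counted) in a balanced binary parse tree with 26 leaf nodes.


In a balanced binary tree with n leaves the deepest leaf is ceil(log2(n)) edges below the root,
so counting node levels inclusive of root and leaves gives ceil(log2(n)) + 1 levels.
log2(26) = 4.7004
ceil(4.7004) = 5
levels = 5 + 1 = 6

6


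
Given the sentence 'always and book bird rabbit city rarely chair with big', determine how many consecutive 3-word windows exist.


Word trigrams from [10] words:
  Trigram 1: (always and book)
  Trigram 2: (and book bird)
  Trigram 3: (book bird rabbit)
  Trigram 4: (bird rabbit city)
  Trigram 5: (rabbit city rarely)
  Trigram 6: (city rarely chair)
  Trigram 7: (rarely chair with)
  Trigram 8: (chair with big)
Total word trigrams: 10 - 2 = 8

8


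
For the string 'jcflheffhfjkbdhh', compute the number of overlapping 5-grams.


String 'jcflheffhfjkbdhh' has length L = 16.
Number of overlapping n-grams = L - n + 1
Substituting: 16 - 5 + 1 = 12

12


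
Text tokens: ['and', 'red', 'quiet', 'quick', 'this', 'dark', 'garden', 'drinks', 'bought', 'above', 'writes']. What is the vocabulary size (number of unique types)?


Listing all tokens and tracking unique types:
  Token 1: 'and' -> NEW (unique so far: 1)
  Token 2: 'red' -> NEW (unique so far: 2)
  Token 3: 'quiet' -> NEW (unique so far: 3)
  Token 4: 'quick' -> NEW (unique so far: 4)
  Token 5: 'this' -> NEW (unique so far: 5)
  Token 6: 'dark' -> NEW (unique so far: 6)
  Token 7: 'garden' -> NEW (unique so far: 7)
  Token 8: 'drinks' -> NEW (unique so far: 8)
  Token 9: 'bought' -> NEW (unique so far: 9)
  Token 10: 'above' -> NEW (unique so far: 10)
  Token 11: 'writes' -> NEW (unique so far: 11)
Unique types: ('above', 'and', 'bought', 'dark', 'drinks', 'garden', 'quick', 'quiet', 'red', 'this', 'writes')
Vocabulary size: 11

11


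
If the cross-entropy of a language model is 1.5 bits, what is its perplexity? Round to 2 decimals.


Perplexity formula: PP = 2^H
H = 1.5
PP = 2^1.5
Decompose: 2^1.5 = 2^1 * 2^0.5 = 2^1 * sqrt(2)
2^1 = 2, sqrt(2) ~ 1.4142136
PP ~ 2 * 1.4142136 = 2.8284272
Rounded to 2 decimals: 2.83

2.83


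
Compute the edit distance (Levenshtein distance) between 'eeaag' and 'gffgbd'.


Building DP table for s1='eeaag' (len 5) and s2='gffgbd' (len 6):
       g  f  f  g  b  d
    0  1  2  3  4  5  6
  e 1  1  2  3  4  5  6
  e 2  2  2  3  4  5  6
  a 3  3  3  3  4  5  6
  a 4  4  4  4  4  5  6
  g 5  4  5  5  4  5  6
Edit distance = dp[5][6] = 6

6


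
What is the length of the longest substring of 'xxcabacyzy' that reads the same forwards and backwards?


Scanning 'xxcabacyzy' for palindromic substrings.
Substring at positions 2-6: 'cabac'.
Check: reverse('cabac') = 'cabac' -> palindrome confirmed.
Neighbouring characters ('x' / 'y') break symmetry, so it cannot extend further.
No longer palindromic substring exists; longest length = 5

5


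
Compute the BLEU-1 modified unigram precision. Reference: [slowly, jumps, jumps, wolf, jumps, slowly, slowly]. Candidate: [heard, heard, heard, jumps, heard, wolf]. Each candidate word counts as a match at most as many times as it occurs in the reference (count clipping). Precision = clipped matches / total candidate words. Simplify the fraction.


Reference word counts: {'jumps': 3, 'slowly': 3, 'wolf': 1}
Checking each candidate word (with clipping):
  'heard' -> not in reference -> no match (matches: 0)
  'heard' -> not in reference -> no match (matches: 0)
  'heard' -> not in reference -> no match (matches: 0)
  'jumps' -> in reference (ref count 3, used 1/3) -> match (matches: 1)
  'heard' -> not in reference -> no match (matches: 1)
  'wolf' -> in reference (ref count 1, used 1/1) -> match (matches: 2)
Clipped matches: 2, Candidate length: 6
Precision = 2/6 = 1/3

1/3


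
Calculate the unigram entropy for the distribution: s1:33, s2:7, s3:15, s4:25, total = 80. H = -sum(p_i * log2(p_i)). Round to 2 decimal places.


Computing entropy H = -sum(p_i * log2(p_i)):
  s1: p = 33/80 = 0.4125, -p*log2(p) = 0.5270
  s2: p = 7/80 = 0.0875, -p*log2(p) = 0.3075
  s3: p = 15/80 = 0.1875, -p*log2(p) = 0.4528
  s4: p = 25/80 = 0.3125, -p*log2(p) = 0.5244
H = sum of terms = 1.8117
Rounded to 2 decimals: 1.81

1.81


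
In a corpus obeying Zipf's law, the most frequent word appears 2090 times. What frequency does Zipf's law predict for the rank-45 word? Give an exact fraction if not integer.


Zipf's law: freq(rank) = f1 / rank
f1 = 2090, rank = 45
freq = 2090 / 45
GCD(2090, 45) = 5
Simplified: 418/9

418/9


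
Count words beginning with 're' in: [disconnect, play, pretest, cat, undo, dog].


Checking each word for prefix 're':
  'disconnect' -> no (count: 0)
  'play' -> no (count: 0)
  'pretest' -> no (count: 0)
  'cat' -> no (count: 0)
  'undo' -> no (count: 0)
  'dog' -> no (count: 0)
Total with prefix 're': 0

0


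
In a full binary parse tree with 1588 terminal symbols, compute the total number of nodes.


Leaf nodes (terminals): 1588
Internal nodes = n - 1 = 1588 - 1 = 1587
Total = leaves + internal = 1588 + 1587 = 3175

3175


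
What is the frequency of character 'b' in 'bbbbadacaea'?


Scanning 'bbbbadacaea' for 'b':
  Position 0: 'b' -> MATCH (count: 1)
  Position 1: 'b' -> MATCH (count: 2)
  Position 2: 'b' -> MATCH (count: 3)
  Position 3: 'b' -> MATCH (count: 4)
Total occurrences of 'b': 4

4


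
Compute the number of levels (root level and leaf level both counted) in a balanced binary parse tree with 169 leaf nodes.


In a balanced binary tree with n leaves the deepest leaf is ceil(log2(n)) edges below the root,
so counting node levels inclusive of root and leaves gives ceil(log2(n)) + 1 levels.
log2(169) = 7.4009
ceil(7.4009) = 8
levels = 8 + 1 = 9

9


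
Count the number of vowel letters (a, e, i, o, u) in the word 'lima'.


Scanning each character of 'lima':
  Position 1: 'l' -> consonant (running count: 0)
  Position 2: 'i' -> vowel (running count: 1)
  Position 3: 'm' -> consonant (running count: 1)
  Position 4: 'a' -> vowel (running count: 2)
Total vowels: 2

2


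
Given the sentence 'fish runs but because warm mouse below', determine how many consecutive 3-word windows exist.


Word trigrams from [7] words:
  Trigram 1: (fish runs but)
  Trigram 2: (runs but because)
  Trigram 3: (but because warm)
  Trigram 4: (because warm mouse)
  Trigram 5: (warm mouse below)
Total word trigrams: 7 - 2 = 5

5


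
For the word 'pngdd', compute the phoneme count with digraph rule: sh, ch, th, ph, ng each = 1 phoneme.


Parsing 'pngdd' greedily, digraphs first:
  'p' -> consonant phoneme (phonemes so far: 1)
  'ng' -> digraph (1 consonant phoneme) (phonemes so far: 2)
  'd' -> consonant phoneme (phonemes so far: 3)
  'd' -> consonant phoneme (phonemes so far: 4)
Total phonemes: 4

4


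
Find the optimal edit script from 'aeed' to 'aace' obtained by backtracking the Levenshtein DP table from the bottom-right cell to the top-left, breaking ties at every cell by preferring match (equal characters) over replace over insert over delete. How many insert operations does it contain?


Edit distance = 3. Backtracking from cell (4, 4) with preference match > replace > insert > delete,
then listing the resulting alignment 'aeed' -> 'aace' left to right:
  Step 1: keep 'a'
  Step 2: replace e->a
  Step 3: replace e->c
  Step 4: replace d->e
Total insertions: 0

0


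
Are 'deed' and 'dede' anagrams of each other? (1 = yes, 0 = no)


Sort characters of 'deed': 'ddee'
Sort characters of 'dede': 'ddee'
Sorted forms match -> they ARE anagrams
Result: 1

1


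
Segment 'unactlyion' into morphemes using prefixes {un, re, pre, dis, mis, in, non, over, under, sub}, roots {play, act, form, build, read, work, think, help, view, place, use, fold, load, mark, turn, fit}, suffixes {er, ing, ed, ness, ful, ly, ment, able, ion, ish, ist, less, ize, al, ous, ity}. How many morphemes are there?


Segmenting 'unactlyion' against the inventory:
  'un' -> prefix (morpheme 1)
  'act' -> root (morpheme 2)
  'ly' -> suffix (morpheme 3)
  'ion' -> suffix (morpheme 4)
Total morphemes: 4

4


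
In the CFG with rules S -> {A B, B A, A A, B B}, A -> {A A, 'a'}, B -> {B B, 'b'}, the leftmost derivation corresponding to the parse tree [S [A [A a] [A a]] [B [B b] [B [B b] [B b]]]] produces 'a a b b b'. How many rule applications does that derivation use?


Every bracketed nonterminal node [X ...] in the tree is produced by exactly one rule application.
Reading the tree off as a leftmost derivation:
  Step 1: S  =>  A B   (applied S -> A B)
  Step 2: A B  =>  A A B   (applied A -> A A)
  Step 3: A A B  =>  a A B   (applied A -> a)
  Step 4: a A B  =>  a a B   (applied A -> a)
  Step 5: a a B  =>  a a B B   (applied B -> B B)
  Step 6: a a B B  =>  a a b B   (applied B -> b)
  Step 7: a a b B  =>  a a b B B   (applied B -> B B)
  Step 8: a a b B B  =>  a a b b B   (applied B -> b)
  Step 9: a a b b B  =>  a a b b b   (applied B -> b)
Final yield: a a b b b
Total rewrite steps: 9

9


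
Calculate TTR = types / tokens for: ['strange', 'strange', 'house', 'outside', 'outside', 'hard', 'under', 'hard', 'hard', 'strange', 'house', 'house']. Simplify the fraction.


Tokens: 12
Unique types: ('hard', 'house', 'outside', 'strange', 'under') = 5
TTR = 5/12
Already in lowest terms.

5/12


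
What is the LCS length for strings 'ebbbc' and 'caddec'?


DP table for LCS of 'ebbbc' and 'caddec':
       c  a  d  d  e  c
    0  0  0  0  0  0  0
  e 0  0  0  0  0  1  1
  b 0  0  0  0  0  1  1
  b 0  0  0  0  0  1  1
  b 0  0  0  0  0  1  1
  c 0  1  1  1  1  1  2
LCS: 'ec'
LCS length = 2

2


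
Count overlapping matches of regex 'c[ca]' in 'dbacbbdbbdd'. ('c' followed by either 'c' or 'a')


Pattern: c[ca] means 'c' followed by either 'c' or 'a'.
Scanning 'dbacbbdbbdd' position-by-position:
  Pos 0: window 'db' -> no
  Pos 1: window 'ba' -> no
  Pos 2: window 'ac' -> no
  Pos 3: window 'cb' -> no
  Pos 4: window 'bb' -> no
  Pos 5: window 'bd' -> no
  Pos 6: window 'db' -> no
  Pos 7: window 'bb' -> no
  Pos 8: window 'bd' -> no
  Pos 9: window 'dd' -> no
  Pos 10: window 'd' -> no
Total matches: 0

0


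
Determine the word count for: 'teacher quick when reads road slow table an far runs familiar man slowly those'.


Counting words by splitting on spaces:
  Word 1: 'teacher'
  Word 2: 'quick'
  Word 3: 'when'
  Word 4: 'reads'
  Word 5: 'road'
  Word 6: 'slow'
  Word 7: 'table'
  Word 8: 'an'
  Word 9: 'far'
  Word 10: 'runs'
  Word 11: 'familiar'
  Word 12: 'man'
  Word 13: 'slowly'
  Word 14: 'those'
Total words: 14

14


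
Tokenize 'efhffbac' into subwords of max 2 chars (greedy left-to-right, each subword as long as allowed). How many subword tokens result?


'efhffbac' has 8 characters.
Chunking with max size 2:
  Chunk 1: 'ef' (positions 0-1)
  Chunk 2: 'hf' (positions 2-3)
  Chunk 3: 'fb' (positions 4-5)
  Chunk 4: 'ac' (positions 6-7)
Total chunks: ceil(8 / 2) = 4

4


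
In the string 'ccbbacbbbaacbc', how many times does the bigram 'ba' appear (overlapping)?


Scanning 'ccbbacbbbaacbc' for bigram 'ba':
  Position 0: 'cc' -> no
  Position 1: 'cb' -> no
  Position 2: 'bb' -> no
  Position 3: 'ba' -> MATCH
  Position 4: 'ac' -> no
  Position 5: 'cb' -> no
  Position 6: 'bb' -> no
  Position 7: 'bb' -> no
  Position 8: 'ba' -> MATCH
  Position 9: 'aa' -> no
  Position 10: 'ac' -> no
  Position 11: 'cb' -> no
  Position 12: 'bc' -> no
Total matches: 2

2


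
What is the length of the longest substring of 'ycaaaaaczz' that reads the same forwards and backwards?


Scanning 'ycaaaaaczz' for palindromic substrings.
Substring at positions 1-7: 'caaaaac'.
Check: reverse('caaaaac') = 'caaaaac' -> palindrome confirmed.
Neighbouring characters ('y' / 'z') break symmetry, so it cannot extend further.
No longer palindromic substring exists; longest length = 7

7


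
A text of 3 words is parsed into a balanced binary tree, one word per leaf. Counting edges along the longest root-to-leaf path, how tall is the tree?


In a balanced binary tree with n leaves the deepest leaf is ceil(log2(n)) edges below the root.
log2(3) = 1.5850
ceil(1.5850) = 2
height (edges) = 2

2
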